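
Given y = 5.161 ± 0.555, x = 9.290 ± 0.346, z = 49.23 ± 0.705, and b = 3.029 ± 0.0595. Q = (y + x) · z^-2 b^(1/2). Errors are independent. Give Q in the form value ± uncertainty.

0.01038 ± 0.000565

Let u = y + x = 14.45. δu = √(δy² + δx²) = √(0.308 + 0.120) = 0.654, so δu/u = 0.0453.
Q is then a monomial in u, z, b:
δQ/Q = √((δu/u)² + (-2·δz/z)² + (½·δb/b)²) = √(0.00205 + 0.000820 + 9.65e-05) = 0.0545
Q = 0.01038, so δQ = 0.0545 × 0.01038 = 0.000565.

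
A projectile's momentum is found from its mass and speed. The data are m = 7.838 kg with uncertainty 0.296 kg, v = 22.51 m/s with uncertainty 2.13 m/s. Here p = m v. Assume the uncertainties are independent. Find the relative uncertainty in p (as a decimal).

Since p is a product/quotient, work with relative uncertainties:
  (1·δm/m)² = (1×0.0378)² = 0.00143;  (1·δv/v)² = (1×0.0946)² = 0.00895
δp/p = √(0.0104) = 0.102

0.102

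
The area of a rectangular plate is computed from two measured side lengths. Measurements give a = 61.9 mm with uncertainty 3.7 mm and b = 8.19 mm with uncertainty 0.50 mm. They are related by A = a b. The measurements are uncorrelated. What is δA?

43.3 mm^2

Since A is a product/quotient, work with relative uncertainties:
  (1·δa/a)² = (1×0.0598)² = 0.00357;  (1·δb/b)² = (1×0.0611)² = 0.00373
δA/A = √(0.00730) = 0.0854
A = 507 mm^2, so δA = 0.0854 × 507 = 43.3 mm^2.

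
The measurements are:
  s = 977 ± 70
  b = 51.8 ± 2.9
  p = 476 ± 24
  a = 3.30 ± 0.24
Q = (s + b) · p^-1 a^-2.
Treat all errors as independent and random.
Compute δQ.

Let u = s + b = 1030. δu = √(δs² + δb²) = √(4900 + 8.41) = 70.1, so δu/u = 0.0681.
Q is then a monomial in u, p, a:
δQ/Q = √((δu/u)² + (-1·δp/p)² + (-2·δa/a)²) = √(0.00464 + 0.00254 + 0.0212) = 0.168
Q = 0.198, so δQ = 0.168 × 0.198 = 0.0334.

0.0334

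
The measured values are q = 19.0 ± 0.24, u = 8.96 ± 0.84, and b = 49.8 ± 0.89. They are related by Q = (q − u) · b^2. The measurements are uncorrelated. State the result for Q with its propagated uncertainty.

Let w = q − u = 10.0. δw = √(δq² + δu²) = √(0.0576 + 0.706) = 0.874, so δw/w = 0.0870.
Q is then a monomial in w, b:
δQ/Q = √((δw/w)² + (2·δb/b)²) = √(0.00757 + 0.00128) = 0.0941
Q = 24900, so δQ = 0.0941 × 24900 = 2340.

24900 ± 2340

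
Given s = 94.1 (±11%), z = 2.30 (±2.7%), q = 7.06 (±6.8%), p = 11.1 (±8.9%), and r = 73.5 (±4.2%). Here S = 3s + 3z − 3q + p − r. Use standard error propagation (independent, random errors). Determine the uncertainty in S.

31.3

S is a linear combination, so absolute uncertainties add in quadrature:
  (3·δs)² = 964;  (3·δz)² = 0.0347;  (3·δq)² = 2.07;  (δp)² = 0.976;  (δr)² = 9.53
δS = √(977) = 31.3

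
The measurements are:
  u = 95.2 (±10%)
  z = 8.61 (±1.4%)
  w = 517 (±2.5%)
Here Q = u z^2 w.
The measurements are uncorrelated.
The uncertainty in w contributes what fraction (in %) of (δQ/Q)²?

5.48%

(δQ/Q)² = (1·δu/u)² + (2·δz/z)² + (1·δw/w)²
  u term: (1×0.100)² = 0.0100
  z term: (2×0.0140)² = 0.000784
  w term: (1×0.0250)² = 0.000625
Total = 0.0114. Share from w = 0.000625/0.0114 = 0.0548.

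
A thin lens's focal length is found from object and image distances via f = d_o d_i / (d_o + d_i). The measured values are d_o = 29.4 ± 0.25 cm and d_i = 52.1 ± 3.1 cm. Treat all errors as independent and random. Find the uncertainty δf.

0.416 cm

∂f/∂d_o = (d_i/(d_o+d_i))² = 0.409;  ∂f/∂d_i = (d_o/(d_o+d_i))² = 0.130
δf = √((∂f/∂d_o · δd_o)² + (∂f/∂d_i · δd_i)²) = √(0.0104 + 0.163) = 0.416 cm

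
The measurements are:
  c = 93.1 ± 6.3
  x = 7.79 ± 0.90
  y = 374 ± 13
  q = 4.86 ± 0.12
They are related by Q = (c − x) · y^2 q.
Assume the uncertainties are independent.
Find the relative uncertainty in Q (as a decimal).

0.105

Let u = c − x = 85.3. δu = √(δc² + δx²) = √(39.7 + 0.810) = 6.36, so δu/u = 0.0746.
Q is then a monomial in u, y, q:
δQ/Q = √((δu/u)² + (2·δy/y)² + (1·δq/q)²) = √(0.00556 + 0.00483 + 0.000610) = 0.105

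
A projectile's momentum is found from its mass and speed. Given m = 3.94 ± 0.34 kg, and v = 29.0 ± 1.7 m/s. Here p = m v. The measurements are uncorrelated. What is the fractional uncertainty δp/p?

0.104

Relative error in a monomial: (δp/p)² = Σ (nᵢ · δxᵢ/xᵢ)².
  (1·δm/m)² = (1×0.0863)² = 0.00745;  (1·δv/v)² = (1×0.0586)² = 0.00344
δp/p = √(0.0109) = 0.104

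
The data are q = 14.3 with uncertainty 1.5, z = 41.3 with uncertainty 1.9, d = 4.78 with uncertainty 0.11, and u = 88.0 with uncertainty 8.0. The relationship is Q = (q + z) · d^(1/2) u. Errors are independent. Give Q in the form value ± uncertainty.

Let w = q + z = 55.6. δw = √(δq² + δz²) = √(2.25 + 3.61) = 2.42, so δw/w = 0.0435.
Q is then a monomial in w, d, u:
δQ/Q = √((δw/w)² + (½·δd/d)² + (1·δu/u)²) = √(0.00190 + 0.000132 + 0.00826) = 0.101
Q = 10700, so δQ = 0.101 × 10700 = 1090.

10700 ± 1090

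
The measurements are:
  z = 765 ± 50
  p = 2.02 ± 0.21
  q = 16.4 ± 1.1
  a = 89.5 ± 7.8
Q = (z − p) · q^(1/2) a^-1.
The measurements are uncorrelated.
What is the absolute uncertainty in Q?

3.94

Let u = z − p = 763. δu = √(δz² + δp²) = √(2500 + 0.0441) = 50.0, so δu/u = 0.0655.
Q is then a monomial in u, q, a:
δQ/Q = √((δu/u)² + (½·δq/q)² + (-1·δa/a)²) = √(0.00429 + 0.00112 + 0.00760) = 0.114
Q = 34.5, so δQ = 0.114 × 34.5 = 3.94.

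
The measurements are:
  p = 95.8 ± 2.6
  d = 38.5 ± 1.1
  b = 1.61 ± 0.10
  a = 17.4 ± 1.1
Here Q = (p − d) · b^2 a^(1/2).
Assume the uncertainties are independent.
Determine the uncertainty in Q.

85.1

Let u = p − d = 57.3. δu = √(δp² + δd²) = √(6.76 + 1.21) = 2.82, so δu/u = 0.0493.
Q is then a monomial in u, b, a:
δQ/Q = √((δu/u)² + (2·δb/b)² + (½·δa/a)²) = √(0.00243 + 0.0154 + 0.000999) = 0.137
Q = 620, so δQ = 0.137 × 620 = 85.1.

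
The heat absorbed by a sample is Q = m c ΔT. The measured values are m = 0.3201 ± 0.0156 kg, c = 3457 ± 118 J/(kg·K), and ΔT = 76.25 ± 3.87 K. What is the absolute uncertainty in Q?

Products/powers → add relative errors in quadrature, weighted by exponent:
  (1·δm/m)² = (1×0.0487)² = 0.00238;  (1·δc/c)² = (1×0.0341)² = 0.00117;  (1·δΔT/ΔT)² = (1×0.0508)² = 0.00258
δQ/Q = √(0.00612) = 0.0782
Q = 84380 J, so δQ = 0.0782 × 84380 = 6600 J.

6600 J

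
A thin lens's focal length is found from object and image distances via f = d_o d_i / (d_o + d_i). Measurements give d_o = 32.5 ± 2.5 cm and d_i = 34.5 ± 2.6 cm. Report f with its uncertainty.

∂f/∂d_o = (d_i/(d_o+d_i))² = 0.265;  ∂f/∂d_i = (d_o/(d_o+d_i))² = 0.235
δf = √((∂f/∂d_o · δd_o)² + (∂f/∂d_i · δd_i)²) = √(0.439 + 0.374) = 0.902 cm
f = 16.7 cm.

16.7 ± 0.902 cm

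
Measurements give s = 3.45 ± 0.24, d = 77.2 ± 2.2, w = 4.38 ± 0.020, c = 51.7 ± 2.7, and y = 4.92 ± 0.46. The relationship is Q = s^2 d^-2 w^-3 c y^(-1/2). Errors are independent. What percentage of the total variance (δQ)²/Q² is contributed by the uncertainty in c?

(δQ/Q)² = (2·δs/s)² + (-2·δd/d)² + (-3·δw/w)² + (1·δc/c)² + (−½·δy/y)²
  s term: (2×0.0696)² = 0.0194
  d term: (-2×0.0285)² = 0.00325
  w term: (-3×0.00457)² = 0.000188
  c term: (1×0.0522)² = 0.00273
  y term: (-0.5×0.0935)² = 0.00219
Total = 0.0277. Share from c = 0.00273/0.0277 = 0.0984.

9.84%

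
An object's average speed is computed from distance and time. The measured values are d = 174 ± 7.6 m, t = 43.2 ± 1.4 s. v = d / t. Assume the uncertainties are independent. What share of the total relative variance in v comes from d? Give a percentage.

(δv/v)² = (1·δd/d)² + (-1·δt/t)²
  d term: (1×0.0437)² = 0.00191
  t term: (-1×0.0324)² = 0.00105
Total = 0.00296. Share from d = 0.00191/0.00296 = 0.645.

64.5%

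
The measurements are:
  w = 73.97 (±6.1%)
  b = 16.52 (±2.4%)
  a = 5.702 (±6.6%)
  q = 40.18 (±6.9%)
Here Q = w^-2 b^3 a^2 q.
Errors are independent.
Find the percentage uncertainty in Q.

Since Q is a product/quotient, work with relative uncertainties:
  (-2·δw/w)² = (-2×0.0610)² = 0.0149;  (3·δb/b)² = (3×0.0240)² = 0.00518;  (2·δa/a)² = (2×0.0660)² = 0.0174;  (1·δq/q)² = (1×0.0690)² = 0.00476
δQ/Q = √(0.0423) = 0.206

20.6%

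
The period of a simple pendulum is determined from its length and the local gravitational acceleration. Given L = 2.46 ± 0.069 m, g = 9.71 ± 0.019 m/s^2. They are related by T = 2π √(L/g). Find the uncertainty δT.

Each factor contributes (exponent × relative error)² to (δT/T)²:
  (½·δL/L)² = (0.5×0.0280)² = 0.000197;  (−½·δg/g)² = (-0.5×0.00196)² = 9.57e-07
δT/T = √(0.000198) = 0.0141
T = 3.16 s, so δT = 0.0141 × 3.16 = 0.0445 s.

0.0445 s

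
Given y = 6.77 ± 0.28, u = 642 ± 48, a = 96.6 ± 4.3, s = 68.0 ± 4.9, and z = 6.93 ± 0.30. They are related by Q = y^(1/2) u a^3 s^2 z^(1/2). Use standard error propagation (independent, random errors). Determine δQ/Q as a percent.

Relative error in a monomial: (δQ/Q)² = Σ (nᵢ · δxᵢ/xᵢ)².
  (½·δy/y)² = (0.5×0.0414)² = 0.000428;  (1·δu/u)² = (1×0.0748)² = 0.00559;  (3·δa/a)² = (3×0.0445)² = 0.0178;  (2·δs/s)² = (2×0.0721)² = 0.0208;  (½·δz/z)² = (0.5×0.0433)² = 0.000469
δQ/Q = √(0.0451) = 0.212

21.2%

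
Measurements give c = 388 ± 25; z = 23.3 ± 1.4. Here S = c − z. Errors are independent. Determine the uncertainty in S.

Sums and differences: (δS)² = Σ (cᵢ δxᵢ)².
  (δc)² = 625;  (δz)² = 1.96
δS = √(627) = 25.0

25.0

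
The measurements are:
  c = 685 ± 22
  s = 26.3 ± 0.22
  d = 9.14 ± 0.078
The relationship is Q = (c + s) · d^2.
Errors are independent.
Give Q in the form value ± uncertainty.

Let u = c + s = 711. δu = √(δc² + δs²) = √(484 + 0.0484) = 22.0, so δu/u = 0.0309.
Q is then a monomial in u, d:
δQ/Q = √((δu/u)² + (2·δd/d)²) = √(0.000957 + 0.000291) = 0.0353
Q = 59400, so δQ = 0.0353 × 59400 = 2100.

59400 ± 2100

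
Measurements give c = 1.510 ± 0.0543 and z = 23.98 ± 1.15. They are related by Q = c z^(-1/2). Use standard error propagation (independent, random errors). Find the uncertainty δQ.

For a monomial Q ∝ c, z^(-1/2), fractional errors add in quadrature:
  (1·δc/c)² = (1×0.0360)² = 0.00129;  (−½·δz/z)² = (-0.5×0.0480)² = 0.000575
δQ/Q = √(0.00187) = 0.0432
Q = 0.3084, so δQ = 0.0432 × 0.3084 = 0.0133.

0.0133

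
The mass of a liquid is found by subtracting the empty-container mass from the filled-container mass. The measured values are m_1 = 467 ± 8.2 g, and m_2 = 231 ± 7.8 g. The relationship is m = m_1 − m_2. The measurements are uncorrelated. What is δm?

11.3 g

For a sum/difference, combine absolute errors in quadrature:
  (δm_1)² = 67.2;  (δm_2)² = 60.8
δm = √(128) = 11.3 g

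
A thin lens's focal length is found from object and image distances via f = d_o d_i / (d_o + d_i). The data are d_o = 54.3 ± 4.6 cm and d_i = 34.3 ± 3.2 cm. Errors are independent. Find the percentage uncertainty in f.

6.59%

∂f/∂d_o = (d_i/(d_o+d_i))² = 0.150;  ∂f/∂d_i = (d_o/(d_o+d_i))² = 0.376
δf = √((∂f/∂d_o · δd_o)² + (∂f/∂d_i · δd_i)²) = √(0.475 + 1.44) = 1.39 cm
f = 21.0 cm, so δf/f = 1.39/21.0 = 0.0659.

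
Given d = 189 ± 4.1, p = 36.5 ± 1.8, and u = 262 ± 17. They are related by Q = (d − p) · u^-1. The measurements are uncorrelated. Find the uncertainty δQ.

Let w = d − p = 152. δw = √(δd² + δp²) = √(16.8 + 3.24) = 4.48, so δw/w = 0.0294.
Q is then a monomial in w, u:
δQ/Q = √((δw/w)² + (-1·δu/u)²) = √(0.000862 + 0.00421) = 0.0712
Q = 0.582, so δQ = 0.0712 × 0.582 = 0.0415.

0.0415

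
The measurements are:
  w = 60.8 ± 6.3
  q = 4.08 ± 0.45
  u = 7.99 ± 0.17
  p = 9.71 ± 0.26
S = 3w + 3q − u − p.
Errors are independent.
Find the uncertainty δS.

19.0

Absolute uncertainties add in quadrature for a linear combination:
  (3·δw)² = 357;  (3·δq)² = 1.82;  (δu)² = 0.0289;  (δp)² = 0.0676
δS = √(359) = 19.0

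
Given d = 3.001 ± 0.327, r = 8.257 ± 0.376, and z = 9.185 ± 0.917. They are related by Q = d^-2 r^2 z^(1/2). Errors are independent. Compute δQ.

Products/powers → add relative errors in quadrature, weighted by exponent:
  (-2·δd/d)² = (-2×0.109)² = 0.0475;  (2·δr/r)² = (2×0.0455)² = 0.00829;  (½·δz/z)² = (0.5×0.0998)² = 0.00249
δQ/Q = √(0.0583) = 0.241
Q = 22.94, so δQ = 0.241 × 22.94 = 5.54.

5.54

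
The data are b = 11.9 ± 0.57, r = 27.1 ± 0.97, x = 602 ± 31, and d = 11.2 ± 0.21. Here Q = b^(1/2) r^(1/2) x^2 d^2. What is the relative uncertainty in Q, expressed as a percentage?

11.4%

Products/powers → add relative errors in quadrature, weighted by exponent:
  (½·δb/b)² = (0.5×0.0479)² = 0.000574;  (½·δr/r)² = (0.5×0.0358)² = 0.000320;  (2·δx/x)² = (2×0.0515)² = 0.0106;  (2·δd/d)² = (2×0.0187)² = 0.00141
δQ/Q = √(0.0129) = 0.114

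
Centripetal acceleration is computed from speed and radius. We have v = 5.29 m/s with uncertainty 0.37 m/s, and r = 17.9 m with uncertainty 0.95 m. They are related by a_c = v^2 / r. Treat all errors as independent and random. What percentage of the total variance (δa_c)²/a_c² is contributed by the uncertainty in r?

12.6%

(δa_c/a_c)² = (2·δv/v)² + (-1·δr/r)²
  v term: (2×0.0699)² = 0.0196
  r term: (-1×0.0531)² = 0.00282
Total = 0.0224. Share from r = 0.00282/0.0224 = 0.126.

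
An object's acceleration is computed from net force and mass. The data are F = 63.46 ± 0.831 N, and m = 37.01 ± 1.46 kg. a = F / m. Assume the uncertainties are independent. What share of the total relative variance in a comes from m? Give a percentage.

(δa/a)² = (1·δF/F)² + (-1·δm/m)²
  F term: (1×0.0131)² = 0.000171
  m term: (-1×0.0394)² = 0.00156
Total = 0.00173. Share from m = 0.00156/0.00173 = 0.901.

90.1%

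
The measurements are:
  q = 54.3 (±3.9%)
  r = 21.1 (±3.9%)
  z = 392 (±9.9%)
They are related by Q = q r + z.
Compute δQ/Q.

0.0482

Let p = q·r = 1150. δp/p = √((1·δq/q)² + (1·δr/r)²) = √(0.00152 + 0.00152) = 0.0552, so δp = 63.2.
Q = p + z: δQ = √(δp² + δz²) = √(3990 + 1510) = 74.2
Q = 1540, so δQ/Q = 74.2/1540 = 0.0482.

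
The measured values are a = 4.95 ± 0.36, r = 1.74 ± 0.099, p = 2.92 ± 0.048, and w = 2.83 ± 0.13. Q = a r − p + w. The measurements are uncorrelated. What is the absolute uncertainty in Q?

Let h = a·r = 8.61. δh/h = √((1·δa/a)² + (1·δr/r)²) = √(0.00529 + 0.00324) = 0.0923, so δh = 0.795.
Q = h − p + w: δQ = √(δh² + δp² + δw²) = √(0.633 + 0.00230 + 0.0169) = 0.807

0.807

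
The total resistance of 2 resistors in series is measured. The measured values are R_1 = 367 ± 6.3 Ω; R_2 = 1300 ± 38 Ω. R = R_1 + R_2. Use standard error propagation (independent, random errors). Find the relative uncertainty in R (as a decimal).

0.0231

Sums and differences: (δR)² = Σ (cᵢ δxᵢ)².
  (δR_1)² = 39.7;  (δR_2)² = 1440
δR = √(1480) = 38.5 Ω
R = 1670 Ω, so δR/R = 38.5/1670 = 0.0231.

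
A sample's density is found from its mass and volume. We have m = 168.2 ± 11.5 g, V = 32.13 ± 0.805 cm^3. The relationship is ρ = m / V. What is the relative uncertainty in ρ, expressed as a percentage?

Since ρ is a product/quotient, work with relative uncertainties:
  (1·δm/m)² = (1×0.0684)² = 0.00467;  (-1·δV/V)² = (-1×0.0251)² = 0.000628
δρ/ρ = √(0.00530) = 0.0728

7.28%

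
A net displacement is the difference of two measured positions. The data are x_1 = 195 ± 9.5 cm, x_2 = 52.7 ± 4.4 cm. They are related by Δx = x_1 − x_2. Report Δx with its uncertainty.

Δx is a linear combination, so absolute uncertainties add in quadrature:
  (δx_1)² = 90.2;  (δx_2)² = 19.4
δΔx = √(110) = 10.5 cm
Δx = 142 cm.

142 ± 10.5 cm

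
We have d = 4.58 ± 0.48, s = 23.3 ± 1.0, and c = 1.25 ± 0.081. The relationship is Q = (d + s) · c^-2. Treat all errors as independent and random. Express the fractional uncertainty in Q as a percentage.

13.6%

Let u = d + s = 27.9. δu = √(δd² + δs²) = √(0.230 + 1.00) = 1.11, so δu/u = 0.0398.
Q is then a monomial in u, c:
δQ/Q = √((δu/u)² + (-2·δc/c)²) = √(0.00158 + 0.0168) = 0.136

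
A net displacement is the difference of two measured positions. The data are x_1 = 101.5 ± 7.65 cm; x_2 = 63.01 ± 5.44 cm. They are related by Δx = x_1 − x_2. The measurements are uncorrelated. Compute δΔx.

Each term contributes (cᵢ δxᵢ)² to (δΔx)²:
  (δx_1)² = 58.5;  (δx_2)² = 29.6
δΔx = √(88.1) = 9.39 cm

9.39 cm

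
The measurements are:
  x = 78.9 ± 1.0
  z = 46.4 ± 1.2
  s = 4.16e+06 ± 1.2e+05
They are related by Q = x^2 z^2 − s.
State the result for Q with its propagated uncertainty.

Let p = x^2·z^2 = 1.34e+07. δp/p = √((2·δx/x)² + (2·δz/z)²) = √(0.000643 + 0.00268) = 0.0576, so δp = 7.72e+05.
Q = p − s: δQ = √(δp² + δs²) = √(5.96e+11 + 1.44e+10) = 7.81e+05
Q = 9.24e+06.

(9.24 ± 0.781) × 10^6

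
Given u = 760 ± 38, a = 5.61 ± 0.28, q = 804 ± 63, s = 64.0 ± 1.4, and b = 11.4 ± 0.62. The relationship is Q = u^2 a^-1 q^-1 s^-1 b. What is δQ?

3.39

Q is a product of powers, so relative uncertainties combine in quadrature:
  (2·δu/u)² = (2×0.0500)² = 0.0100;  (-1·δa/a)² = (-1×0.0499)² = 0.00249;  (-1·δq/q)² = (-1×0.0784)² = 0.00614;  (-1·δs/s)² = (-1×0.0219)² = 0.000479;  (1·δb/b)² = (1×0.0544)² = 0.00296
δQ/Q = √(0.0221) = 0.149
Q = 22.8, so δQ = 0.149 × 22.8 = 3.39.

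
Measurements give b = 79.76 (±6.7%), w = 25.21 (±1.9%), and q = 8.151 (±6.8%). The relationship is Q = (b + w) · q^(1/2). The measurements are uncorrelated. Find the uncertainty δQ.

Let u = b + w = 105.0. δu = √(δb² + δw²) = √(28.6 + 0.229) = 5.37, so δu/u = 0.0511.
Q is then a monomial in u, q:
δQ/Q = √((δu/u)² + (½·δq/q)²) = √(0.00261 + 0.00116) = 0.0614
Q = 299.7, so δQ = 0.0614 × 299.7 = 18.4.

18.4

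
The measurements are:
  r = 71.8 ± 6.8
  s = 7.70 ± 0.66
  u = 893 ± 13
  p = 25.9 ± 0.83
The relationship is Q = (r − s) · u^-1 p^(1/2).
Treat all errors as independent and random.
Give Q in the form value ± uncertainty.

0.365 ± 0.0397

Let w = r − s = 64.1. δw = √(δr² + δs²) = √(46.2 + 0.436) = 6.83, so δw/w = 0.107.
Q is then a monomial in w, u, p:
δQ/Q = √((δw/w)² + (-1·δu/u)² + (½·δp/p)²) = √(0.0114 + 0.000212 + 0.000257) = 0.109
Q = 0.365, so δQ = 0.109 × 0.365 = 0.0397.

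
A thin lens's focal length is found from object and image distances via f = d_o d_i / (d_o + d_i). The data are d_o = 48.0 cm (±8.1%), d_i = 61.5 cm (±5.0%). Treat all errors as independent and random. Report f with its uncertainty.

∂f/∂d_o = (d_i/(d_o+d_i))² = 0.315;  ∂f/∂d_i = (d_o/(d_o+d_i))² = 0.192
δf = √((∂f/∂d_o · δd_o)² + (∂f/∂d_i · δd_i)²) = √(1.50 + 0.349) = 1.36 cm
f = 27.0 cm.

27.0 ± 1.36 cm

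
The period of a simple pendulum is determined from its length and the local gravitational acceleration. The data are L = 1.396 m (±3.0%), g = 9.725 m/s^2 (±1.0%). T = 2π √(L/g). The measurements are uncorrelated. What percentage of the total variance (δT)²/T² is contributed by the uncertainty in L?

90.0%

(δT/T)² = (½·δL/L)² + (−½·δg/g)²
  L term: (0.5×0.0300)² = 0.000225
  g term: (-0.5×0.0100)² = 2.5e-05
Total = 0.000250. Share from L = 0.000225/0.000250 = 0.900.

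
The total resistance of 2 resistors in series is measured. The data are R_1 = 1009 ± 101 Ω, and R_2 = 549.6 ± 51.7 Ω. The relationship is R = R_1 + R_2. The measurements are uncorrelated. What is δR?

Each term contributes (cᵢ δxᵢ)² to (δR)²:
  (δR_1)² = 10200;  (δR_2)² = 2670
δR = √(12900) = 113 Ω

113 Ω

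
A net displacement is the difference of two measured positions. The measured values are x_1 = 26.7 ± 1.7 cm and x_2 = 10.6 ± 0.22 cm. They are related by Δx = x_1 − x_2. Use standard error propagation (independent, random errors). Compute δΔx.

Sums and differences: (δΔx)² = Σ (cᵢ δxᵢ)².
  (δx_1)² = 2.89;  (δx_2)² = 0.0484
δΔx = √(2.94) = 1.71 cm

1.71 cm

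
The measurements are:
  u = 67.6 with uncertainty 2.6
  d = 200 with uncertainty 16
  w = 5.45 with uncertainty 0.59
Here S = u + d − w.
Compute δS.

16.2

For a sum/difference, combine absolute errors in quadrature:
  (δu)² = 6.76;  (δd)² = 256;  (δw)² = 0.348
δS = √(263) = 16.2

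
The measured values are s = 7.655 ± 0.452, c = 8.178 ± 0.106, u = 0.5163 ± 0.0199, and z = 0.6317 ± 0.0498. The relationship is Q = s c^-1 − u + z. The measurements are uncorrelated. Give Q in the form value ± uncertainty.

1.051 ± 0.0780

Let p = s·c^-1 = 0.9360. δp/p = √((1·δs/s)² + (-1·δc/c)²) = √(0.00349 + 0.000168) = 0.0605, so δp = 0.0566.
Q = p − u + z: δQ = √(δp² + δu² + δz²) = √(0.00320 + 0.000396 + 0.00248) = 0.0780
Q = 1.051.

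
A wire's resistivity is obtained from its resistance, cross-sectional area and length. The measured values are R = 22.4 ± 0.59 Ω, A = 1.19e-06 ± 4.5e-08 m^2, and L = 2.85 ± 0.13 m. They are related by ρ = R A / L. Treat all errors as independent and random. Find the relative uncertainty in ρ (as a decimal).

0.0648

Each factor contributes (exponent × relative error)² to (δρ/ρ)²:
  (1·δR/R)² = (1×0.0263)² = 0.000694;  (1·δA/A)² = (1×0.0378)² = 0.00143;  (-1·δL/L)² = (-1×0.0456)² = 0.00208
δρ/ρ = √(0.00420) = 0.0648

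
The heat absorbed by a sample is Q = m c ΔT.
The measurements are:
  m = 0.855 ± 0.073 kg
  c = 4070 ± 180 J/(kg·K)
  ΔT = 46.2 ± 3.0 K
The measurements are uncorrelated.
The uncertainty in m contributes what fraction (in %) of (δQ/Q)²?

54.1%

(δQ/Q)² = (1·δm/m)² + (1·δc/c)² + (1·δΔT/ΔT)²
  m term: (1×0.0854)² = 0.00729
  c term: (1×0.0442)² = 0.00196
  ΔT term: (1×0.0649)² = 0.00422
Total = 0.0135. Share from m = 0.00729/0.0135 = 0.541.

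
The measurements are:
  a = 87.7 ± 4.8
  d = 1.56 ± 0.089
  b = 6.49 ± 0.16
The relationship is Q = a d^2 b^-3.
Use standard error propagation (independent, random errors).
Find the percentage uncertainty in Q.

Products/powers → add relative errors in quadrature, weighted by exponent:
  (1·δa/a)² = (1×0.0547)² = 0.00300;  (2·δd/d)² = (2×0.0571)² = 0.0130;  (-3·δb/b)² = (-3×0.0247)² = 0.00547
δQ/Q = √(0.0215) = 0.147

14.7%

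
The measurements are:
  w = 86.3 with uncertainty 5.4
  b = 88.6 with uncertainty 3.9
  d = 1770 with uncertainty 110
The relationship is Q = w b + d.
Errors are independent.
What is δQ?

Let p = w·b = 7650. δp/p = √((1·δw/w)² + (1·δb/b)²) = √(0.00392 + 0.00194) = 0.0765, so δp = 585.
Q = p + d: δQ = √(δp² + δd²) = √(3.42e+05 + 12100) = 595

595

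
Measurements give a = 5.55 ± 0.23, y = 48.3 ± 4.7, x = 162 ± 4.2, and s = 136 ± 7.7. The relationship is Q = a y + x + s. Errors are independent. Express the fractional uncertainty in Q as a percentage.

Let p = a·y = 268. δp/p = √((1·δa/a)² + (1·δy/y)²) = √(0.00172 + 0.00947) = 0.106, so δp = 28.4.
Q = p + x + s: δQ = √(δp² + δx² + δs²) = √(804 + 17.6 + 59.3) = 29.7
Q = 566, so δQ/Q = 29.7/566 = 0.0524.

5.24%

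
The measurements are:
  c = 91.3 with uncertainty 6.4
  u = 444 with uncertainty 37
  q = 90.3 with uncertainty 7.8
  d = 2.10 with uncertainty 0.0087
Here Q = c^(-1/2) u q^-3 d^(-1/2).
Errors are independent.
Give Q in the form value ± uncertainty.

(4.35 ± 1.20) × 10^-5

Since Q is a product/quotient, work with relative uncertainties:
  (−½·δc/c)² = (-0.5×0.0701)² = 0.00123;  (1·δu/u)² = (1×0.0833)² = 0.00694;  (-3·δq/q)² = (-3×0.0864)² = 0.0672;  (−½·δd/d)² = (-0.5×0.00414)² = 4.29e-06
δQ/Q = √(0.0753) = 0.274
Q = 4.35e-05, so δQ = 0.274 × 4.35e-05 = 1.2e-05.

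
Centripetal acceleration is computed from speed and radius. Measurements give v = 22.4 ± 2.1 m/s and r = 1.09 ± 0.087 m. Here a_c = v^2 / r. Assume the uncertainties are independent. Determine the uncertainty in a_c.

For a monomial a_c ∝ v^2, r^-1, fractional errors add in quadrature:
  (2·δv/v)² = (2×0.0938)² = 0.0352;  (-1·δr/r)² = (-1×0.0798)² = 0.00637
δa_c/a_c = √(0.0415) = 0.204
a_c = 460 m/s^2, so δa_c = 0.204 × 460 = 93.8 m/s^2.

93.8 m/s^2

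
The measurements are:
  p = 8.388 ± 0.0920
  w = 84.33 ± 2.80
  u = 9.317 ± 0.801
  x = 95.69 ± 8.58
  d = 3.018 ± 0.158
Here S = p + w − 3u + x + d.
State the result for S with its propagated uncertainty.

For a sum/difference, combine absolute errors in quadrature:
  (δp)² = 0.00846;  (δw)² = 7.84;  (3·δu)² = 5.77;  (δx)² = 73.6;  (δd)² = 0.0250
δS = √(87.3) = 9.34
S = 163.5.

163.5 ± 9.34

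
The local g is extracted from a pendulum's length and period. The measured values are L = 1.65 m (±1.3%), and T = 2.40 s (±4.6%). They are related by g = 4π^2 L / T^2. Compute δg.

Since g is a product/quotient, work with relative uncertainties:
  (1·δL/L)² = (1×0.0130)² = 0.000169;  (-2·δT/T)² = (-2×0.0460)² = 0.00846
δg/g = √(0.00863) = 0.0929
g = 11.3 m/s^2, so δg = 0.0929 × 11.3 = 1.05 m/s^2.

1.05 m/s^2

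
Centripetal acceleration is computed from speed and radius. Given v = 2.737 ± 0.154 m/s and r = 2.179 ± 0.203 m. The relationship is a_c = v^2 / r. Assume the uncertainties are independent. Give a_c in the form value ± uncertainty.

3.438 ± 0.502 m/s^2

Relative error in a monomial: (δa_c/a_c)² = Σ (nᵢ · δxᵢ/xᵢ)².
  (2·δv/v)² = (2×0.0563)² = 0.0127;  (-1·δr/r)² = (-1×0.0932)² = 0.00868
δa_c/a_c = √(0.0213) = 0.146
a_c = 3.438 m/s^2, so δa_c = 0.146 × 3.438 = 0.502 m/s^2.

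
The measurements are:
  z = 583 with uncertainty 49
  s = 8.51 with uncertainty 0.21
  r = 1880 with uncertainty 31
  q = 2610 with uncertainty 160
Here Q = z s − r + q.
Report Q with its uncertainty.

5690 ± 464

Let p = z·s = 4960. δp/p = √((1·δz/z)² + (1·δs/s)²) = √(0.00706 + 0.000609) = 0.0876, so δp = 435.
Q = p − r + q: δQ = √(δp² + δr² + δq²) = √(1.89e+05 + 961 + 25600) = 464
Q = 5690.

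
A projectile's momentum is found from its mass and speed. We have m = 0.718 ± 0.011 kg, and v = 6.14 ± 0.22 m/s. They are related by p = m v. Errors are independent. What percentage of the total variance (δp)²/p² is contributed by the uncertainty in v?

84.5%

(δp/p)² = (1·δm/m)² + (1·δv/v)²
  m term: (1×0.0153)² = 0.000235
  v term: (1×0.0358)² = 0.00128
Total = 0.00152. Share from v = 0.00128/0.00152 = 0.845.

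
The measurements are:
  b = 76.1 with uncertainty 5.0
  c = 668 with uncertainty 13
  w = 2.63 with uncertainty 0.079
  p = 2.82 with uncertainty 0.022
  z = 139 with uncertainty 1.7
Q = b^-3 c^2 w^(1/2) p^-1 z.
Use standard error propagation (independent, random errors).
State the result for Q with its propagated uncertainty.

Q is a product of powers, so relative uncertainties combine in quadrature:
  (-3·δb/b)² = (-3×0.0657)² = 0.0389;  (2·δc/c)² = (2×0.0195)² = 0.00151;  (½·δw/w)² = (0.5×0.0300)² = 0.000226;  (-1·δp/p)² = (-1×0.00780)² = 6.09e-05;  (1·δz/z)² = (1×0.0122)² = 0.000150
δQ/Q = √(0.0408) = 0.202
Q = 80.9, so δQ = 0.202 × 80.9 = 16.3.

80.9 ± 16.3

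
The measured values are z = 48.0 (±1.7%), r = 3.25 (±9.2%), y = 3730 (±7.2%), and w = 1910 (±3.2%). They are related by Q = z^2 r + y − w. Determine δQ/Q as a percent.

8.43%

Let p = z^2·r = 7490. δp/p = √((2·δz/z)² + (1·δr/r)²) = √(0.00116 + 0.00846) = 0.0981, so δp = 734.
Q = p + y − w: δQ = √(δp² + δy² + δw²) = √(5.39e+05 + 72100 + 3740) = 784
Q = 9310, so δQ/Q = 784/9310 = 0.0843.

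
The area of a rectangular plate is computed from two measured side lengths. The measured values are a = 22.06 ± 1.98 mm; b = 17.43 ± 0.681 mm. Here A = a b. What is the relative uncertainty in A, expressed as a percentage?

9.79%

Each factor contributes (exponent × relative error)² to (δA/A)²:
  (1·δa/a)² = (1×0.0898)² = 0.00806;  (1·δb/b)² = (1×0.0391)² = 0.00153
δA/A = √(0.00958) = 0.0979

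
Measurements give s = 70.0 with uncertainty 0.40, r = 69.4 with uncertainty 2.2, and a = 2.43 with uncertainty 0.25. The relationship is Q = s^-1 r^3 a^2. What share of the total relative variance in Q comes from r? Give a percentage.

(δQ/Q)² = (-1·δs/s)² + (3·δr/r)² + (2·δa/a)²
  s term: (-1×0.00571)² = 3.27e-05
  r term: (3×0.0317)² = 0.00904
  a term: (2×0.103)² = 0.0423
Total = 0.0514. Share from r = 0.00904/0.0514 = 0.176.

17.6%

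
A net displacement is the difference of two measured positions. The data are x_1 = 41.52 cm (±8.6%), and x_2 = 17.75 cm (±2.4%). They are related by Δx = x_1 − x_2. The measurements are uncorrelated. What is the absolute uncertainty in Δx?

Δx is a linear combination, so absolute uncertainties add in quadrature:
  (δx_1)² = 12.8;  (δx_2)² = 0.181
δΔx = √(12.9) = 3.60 cm

3.60 cm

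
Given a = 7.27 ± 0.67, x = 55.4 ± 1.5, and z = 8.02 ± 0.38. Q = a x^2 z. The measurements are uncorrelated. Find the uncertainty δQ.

20900

Since Q is a product/quotient, work with relative uncertainties:
  (1·δa/a)² = (1×0.0922)² = 0.00849;  (2·δx/x)² = (2×0.0271)² = 0.00293;  (1·δz/z)² = (1×0.0474)² = 0.00225
δQ/Q = √(0.0137) = 0.117
Q = 1.79e+05, so δQ = 0.117 × 1.79e+05 = 20900.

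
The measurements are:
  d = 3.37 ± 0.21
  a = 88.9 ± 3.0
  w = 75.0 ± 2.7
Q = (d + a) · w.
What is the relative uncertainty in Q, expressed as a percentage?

4.86%

Let u = d + a = 92.3. δu = √(δd² + δa²) = √(0.0441 + 9.00) = 3.01, so δu/u = 0.0326.
Q is then a monomial in u, w:
δQ/Q = √((δu/u)² + (1·δw/w)²) = √(0.00106 + 0.00130) = 0.0486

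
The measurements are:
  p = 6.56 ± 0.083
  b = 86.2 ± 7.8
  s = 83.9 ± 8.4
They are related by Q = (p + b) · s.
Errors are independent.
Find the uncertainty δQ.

Let u = p + b = 92.8. δu = √(δp² + δb²) = √(0.00689 + 60.8) = 7.80, so δu/u = 0.0841.
Q is then a monomial in u, s:
δQ/Q = √((δu/u)² + (1·δs/s)²) = √(0.00707 + 0.0100) = 0.131
Q = 7780, so δQ = 0.131 × 7780 = 1020.

1020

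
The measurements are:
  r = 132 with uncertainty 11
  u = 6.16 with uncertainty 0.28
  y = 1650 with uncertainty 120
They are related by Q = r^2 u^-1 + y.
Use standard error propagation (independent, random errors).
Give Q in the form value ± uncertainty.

Let p = r^2·u^-1 = 2830. δp/p = √((2·δr/r)² + (-1·δu/u)²) = √(0.0278 + 0.00207) = 0.173, so δp = 489.
Q = p + y: δQ = √(δp² + δy²) = √(2.39e+05 + 14400) = 503
Q = 4480.

4480 ± 503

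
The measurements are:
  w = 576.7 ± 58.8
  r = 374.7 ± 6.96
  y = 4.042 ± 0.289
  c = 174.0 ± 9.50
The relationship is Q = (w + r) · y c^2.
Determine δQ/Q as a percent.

Let u = w + r = 951.4. δu = √(δw² + δr²) = √(3460 + 48.4) = 59.2, so δu/u = 0.0622.
Q is then a monomial in u, y, c:
δQ/Q = √((δu/u)² + (1·δy/y)² + (2·δc/c)²) = √(0.00387 + 0.00511 + 0.0119) = 0.145

14.5%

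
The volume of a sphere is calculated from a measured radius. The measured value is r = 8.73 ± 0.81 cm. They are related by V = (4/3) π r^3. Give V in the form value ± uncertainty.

2790 ± 776 cm^3

Products/powers → add relative errors in quadrature, weighted by exponent:
  (3·δr/r)² = (3×0.0928)² = 0.0775
δV/V = √(0.0775) = 0.278
V = 2790 cm^3, so δV = 0.278 × 2790 = 776 cm^3.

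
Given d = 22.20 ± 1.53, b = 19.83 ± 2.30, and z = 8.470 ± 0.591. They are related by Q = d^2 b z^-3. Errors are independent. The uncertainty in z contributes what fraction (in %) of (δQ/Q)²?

57.5%

(δQ/Q)² = (2·δd/d)² + (1·δb/b)² + (-3·δz/z)²
  d term: (2×0.0689)² = 0.0190
  b term: (1×0.116)² = 0.0135
  z term: (-3×0.0698)² = 0.0438
Total = 0.0763. Share from z = 0.0438/0.0763 = 0.575.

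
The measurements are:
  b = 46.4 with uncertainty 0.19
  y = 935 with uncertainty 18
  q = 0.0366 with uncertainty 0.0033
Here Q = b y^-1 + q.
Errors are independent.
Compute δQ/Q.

0.0399

Let p = b·y^-1 = 0.0496. δp/p = √((1·δb/b)² + (-1·δy/y)²) = √(1.68e-05 + 0.000371) = 0.0197, so δp = 0.000977.
Q = p + q: δQ = √(δp² + δq²) = √(9.54e-07 + 1.09e-05) = 0.00344
Q = 0.0862, so δQ/Q = 0.00344/0.0862 = 0.0399.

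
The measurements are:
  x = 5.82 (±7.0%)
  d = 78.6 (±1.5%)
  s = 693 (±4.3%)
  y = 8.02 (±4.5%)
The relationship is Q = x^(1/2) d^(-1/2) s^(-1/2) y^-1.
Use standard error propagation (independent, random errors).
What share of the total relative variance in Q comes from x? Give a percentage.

32.5%

(δQ/Q)² = (½·δx/x)² + (−½·δd/d)² + (−½·δs/s)² + (-1·δy/y)²
  x term: (0.5×0.0700)² = 0.00123
  d term: (-0.5×0.0150)² = 5.62e-05
  s term: (-0.5×0.0430)² = 0.000462
  y term: (-1×0.0450)² = 0.00202
Total = 0.00377. Share from x = 0.00123/0.00377 = 0.325.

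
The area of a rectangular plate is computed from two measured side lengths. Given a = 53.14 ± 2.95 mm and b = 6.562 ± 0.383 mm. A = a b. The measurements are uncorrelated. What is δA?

28.1 mm^2

A is a product of powers, so relative uncertainties combine in quadrature:
  (1·δa/a)² = (1×0.0555)² = 0.00308;  (1·δb/b)² = (1×0.0584)² = 0.00341
δA/A = √(0.00649) = 0.0806
A = 348.7 mm^2, so δA = 0.0806 × 348.7 = 28.1 mm^2.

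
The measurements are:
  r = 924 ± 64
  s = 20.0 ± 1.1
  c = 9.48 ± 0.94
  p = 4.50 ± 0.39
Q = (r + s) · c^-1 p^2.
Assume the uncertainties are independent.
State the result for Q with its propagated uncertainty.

2020 ± 425

Let u = r + s = 944. δu = √(δr² + δs²) = √(4100 + 1.21) = 64.0, so δu/u = 0.0678.
Q is then a monomial in u, c, p:
δQ/Q = √((δu/u)² + (-1·δc/c)² + (2·δp/p)²) = √(0.00460 + 0.00983 + 0.0300) = 0.211
Q = 2020, so δQ = 0.211 × 2020 = 425.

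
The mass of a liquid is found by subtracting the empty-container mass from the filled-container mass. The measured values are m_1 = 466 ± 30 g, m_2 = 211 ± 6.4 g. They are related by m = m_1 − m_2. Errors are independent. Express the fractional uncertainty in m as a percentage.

12.0%

Each term contributes (cᵢ δxᵢ)² to (δm)²:
  (δm_1)² = 900;  (δm_2)² = 41.0
δm = √(941) = 30.7 g
m = 255 g, so δm/m = 30.7/255 = 0.120.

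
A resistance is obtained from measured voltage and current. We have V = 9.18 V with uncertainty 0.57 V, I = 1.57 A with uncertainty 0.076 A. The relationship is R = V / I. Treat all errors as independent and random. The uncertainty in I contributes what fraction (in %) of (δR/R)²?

37.8%

(δR/R)² = (1·δV/V)² + (-1·δI/I)²
  V term: (1×0.0621)² = 0.00386
  I term: (-1×0.0484)² = 0.00234
Total = 0.00620. Share from I = 0.00234/0.00620 = 0.378.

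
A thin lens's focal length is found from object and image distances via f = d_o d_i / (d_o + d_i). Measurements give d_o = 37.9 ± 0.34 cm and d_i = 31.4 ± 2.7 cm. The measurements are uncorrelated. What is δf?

∂f/∂d_o = (d_i/(d_o+d_i))² = 0.205;  ∂f/∂d_i = (d_o/(d_o+d_i))² = 0.299
δf = √((∂f/∂d_o · δd_o)² + (∂f/∂d_i · δd_i)²) = √(0.00487 + 0.652) = 0.811 cm

0.811 cm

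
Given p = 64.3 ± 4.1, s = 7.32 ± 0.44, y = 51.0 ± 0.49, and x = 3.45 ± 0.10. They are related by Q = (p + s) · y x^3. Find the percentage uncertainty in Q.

Let u = p + s = 71.6. δu = √(δp² + δs²) = √(16.8 + 0.194) = 4.12, so δu/u = 0.0576.
Q is then a monomial in u, y, x:
δQ/Q = √((δu/u)² + (1·δy/y)² + (3·δx/x)²) = √(0.00331 + 9.23e-05 + 0.00756) = 0.105

10.5%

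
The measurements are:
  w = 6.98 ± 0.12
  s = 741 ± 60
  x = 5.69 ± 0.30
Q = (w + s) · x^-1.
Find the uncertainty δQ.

Let u = w + s = 748. δu = √(δw² + δs²) = √(0.0144 + 3600) = 60.0, so δu/u = 0.0802.
Q is then a monomial in u, x:
δQ/Q = √((δu/u)² + (-1·δx/x)²) = √(0.00643 + 0.00278) = 0.0960
Q = 131, so δQ = 0.0960 × 131 = 12.6.

12.6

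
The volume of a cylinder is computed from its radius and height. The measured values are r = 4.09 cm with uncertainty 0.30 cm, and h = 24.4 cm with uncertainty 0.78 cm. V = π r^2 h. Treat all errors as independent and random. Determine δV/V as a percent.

15.0%

Each factor contributes (exponent × relative error)² to (δV/V)²:
  (2·δr/r)² = (2×0.0733)² = 0.0215;  (1·δh/h)² = (1×0.0320)² = 0.00102
δV/V = √(0.0225) = 0.150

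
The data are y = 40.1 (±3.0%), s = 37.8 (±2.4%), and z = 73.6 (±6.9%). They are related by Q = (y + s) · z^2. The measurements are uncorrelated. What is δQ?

58800

Let u = y + s = 77.9. δu = √(δy² + δs²) = √(1.45 + 0.823) = 1.51, so δu/u = 0.0193.
Q is then a monomial in u, z:
δQ/Q = √((δu/u)² + (2·δz/z)²) = √(0.000374 + 0.0190) = 0.139
Q = 4.22e+05, so δQ = 0.139 × 4.22e+05 = 58800.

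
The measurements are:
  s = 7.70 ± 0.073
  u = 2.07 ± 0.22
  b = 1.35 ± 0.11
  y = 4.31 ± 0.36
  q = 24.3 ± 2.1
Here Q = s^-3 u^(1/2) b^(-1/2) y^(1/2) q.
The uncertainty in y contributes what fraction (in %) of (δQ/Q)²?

12.0%

(δQ/Q)² = (-3·δs/s)² + (½·δu/u)² + (−½·δb/b)² + (½·δy/y)² + (1·δq/q)²
  s term: (-3×0.00948)² = 0.000809
  u term: (0.5×0.106)² = 0.00282
  b term: (-0.5×0.0815)² = 0.00166
  y term: (0.5×0.0835)² = 0.00174
  q term: (1×0.0864)² = 0.00747
Total = 0.0145. Share from y = 0.00174/0.0145 = 0.120.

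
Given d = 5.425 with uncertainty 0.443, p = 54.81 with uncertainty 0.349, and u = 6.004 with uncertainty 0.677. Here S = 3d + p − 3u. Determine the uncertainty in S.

S is a linear combination, so absolute uncertainties add in quadrature:
  (3·δd)² = 1.77;  (δp)² = 0.122;  (3·δu)² = 4.12
δS = √(6.01) = 2.45

2.45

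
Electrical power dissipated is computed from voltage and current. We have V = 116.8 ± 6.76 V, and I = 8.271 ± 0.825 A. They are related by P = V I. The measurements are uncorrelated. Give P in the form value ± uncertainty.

Relative error in a monomial: (δP/P)² = Σ (nᵢ · δxᵢ/xᵢ)².
  (1·δV/V)² = (1×0.0579)² = 0.00335;  (1·δI/I)² = (1×0.0997)² = 0.00995
δP/P = √(0.0133) = 0.115
P = 966.1 W, so δP = 0.115 × 966.1 = 111 W.

966.1 ± 111 W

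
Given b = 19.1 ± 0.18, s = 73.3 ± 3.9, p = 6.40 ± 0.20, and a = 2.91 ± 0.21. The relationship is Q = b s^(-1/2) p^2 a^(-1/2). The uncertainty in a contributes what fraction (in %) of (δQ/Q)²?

21.7%

(δQ/Q)² = (1·δb/b)² + (−½·δs/s)² + (2·δp/p)² + (−½·δa/a)²
  b term: (1×0.00942)² = 8.88e-05
  s term: (-0.5×0.0532)² = 0.000708
  p term: (2×0.0312)² = 0.00391
  a term: (-0.5×0.0722)² = 0.00130
Total = 0.00600. Share from a = 0.00130/0.00600 = 0.217.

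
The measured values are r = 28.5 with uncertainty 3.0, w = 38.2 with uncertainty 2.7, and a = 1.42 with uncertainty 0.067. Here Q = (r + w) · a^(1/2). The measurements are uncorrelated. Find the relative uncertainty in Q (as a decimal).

Let u = r + w = 66.7. δu = √(δr² + δw²) = √(9.00 + 7.29) = 4.04, so δu/u = 0.0605.
Q is then a monomial in u, a:
δQ/Q = √((δu/u)² + (½·δa/a)²) = √(0.00366 + 0.000557) = 0.0649

0.0649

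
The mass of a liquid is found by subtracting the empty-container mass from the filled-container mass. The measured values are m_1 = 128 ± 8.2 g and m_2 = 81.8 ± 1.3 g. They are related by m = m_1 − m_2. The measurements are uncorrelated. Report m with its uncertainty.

46.2 ± 8.30 g

Sums and differences: (δm)² = Σ (cᵢ δxᵢ)².
  (δm_1)² = 67.2;  (δm_2)² = 1.69
δm = √(68.9) = 8.30 g
m = 46.2 g.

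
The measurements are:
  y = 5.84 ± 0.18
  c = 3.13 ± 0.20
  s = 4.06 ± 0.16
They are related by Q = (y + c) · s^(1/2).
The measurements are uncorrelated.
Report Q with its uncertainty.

Let u = y + c = 8.97. δu = √(δy² + δc²) = √(0.0324 + 0.0400) = 0.269, so δu/u = 0.0300.
Q is then a monomial in u, s:
δQ/Q = √((δu/u)² + (½·δs/s)²) = √(0.000900 + 0.000388) = 0.0359
Q = 18.1, so δQ = 0.0359 × 18.1 = 0.649.

18.1 ± 0.649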